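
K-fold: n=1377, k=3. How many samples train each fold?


Fold size = 1377/3 = 459
Training per fold = 1377 - 459 = 918

918


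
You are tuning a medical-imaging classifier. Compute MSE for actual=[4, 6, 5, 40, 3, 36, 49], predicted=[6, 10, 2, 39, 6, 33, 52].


Squared errors: (4-6)²=4, (6-10)²=16, (5-2)²=9, (40-39)²=1, (3-6)²=9, (36-33)²=9, (49-52)²=9
Sum = 57
MSE = 57/7 = 57/7

57/7


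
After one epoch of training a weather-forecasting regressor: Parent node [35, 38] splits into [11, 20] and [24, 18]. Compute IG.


Parent = [35, 38], H_parent = 0.9988
H_left = 0.9383 (n=31), H_right = 0.9852 (n=42)
H_children = (31/73)·0.9383 + (42/73)·0.9852 = 0.9653
IG = 0.9988 - 0.9653 = 0.0335

0.0335


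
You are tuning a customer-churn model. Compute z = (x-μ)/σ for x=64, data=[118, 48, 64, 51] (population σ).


μ = 70.25, σ = 28.2168
z = (64 - 70.25)/28.2168 = -0.2215

-0.2215


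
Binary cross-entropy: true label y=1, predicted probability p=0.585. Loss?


BCE = -[y·ln(p) + (1-y)·ln(1-p)]
= -1·ln(0.585) - 0
= -ln(0.585) = 0.5361

0.5361


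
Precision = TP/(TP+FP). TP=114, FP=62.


Precision = TP/(TP+FP)
= 114/(114+62)
= 114/176 = 64.77%

64.77%


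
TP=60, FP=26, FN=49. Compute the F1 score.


Precision = 60/86 = 0.6977
Recall = 60/109 = 0.5505
F1 = 2·P·R/(P+R) = 2·TP/(2·TP+FP+FN) = 120/(120+26+49) = 120/195 = 0.6154

0.6154


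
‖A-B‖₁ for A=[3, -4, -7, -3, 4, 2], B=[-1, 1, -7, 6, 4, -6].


d = |3+ 1| + |-4-1| + |-7+ 7| + |-3-6| + |4-4| + |2+ 6|
  = 4 + 5 + 0 + 9 + 0 + 8
  = 26

26


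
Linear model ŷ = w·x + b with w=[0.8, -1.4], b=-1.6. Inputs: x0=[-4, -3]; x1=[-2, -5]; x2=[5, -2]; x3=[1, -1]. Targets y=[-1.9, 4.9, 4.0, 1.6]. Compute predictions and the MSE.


ŷ0 = (0.8)·(-4) + (-1.4)·(-3) - 1.6 = -0.6
ŷ1 = (0.8)·(-2) + (-1.4)·(-5) - 1.6 = 3.8
ŷ2 = (0.8)·(5) + (-1.4)·(-2) - 1.6 = 5.2
ŷ3 = (0.8)·(1) + (-1.4)·(-1) - 1.6 = 0.6
errors² = [1.69, 1.21, 1.44, 1.0]
MSE = 5.3400/4 = 1.335

1.335


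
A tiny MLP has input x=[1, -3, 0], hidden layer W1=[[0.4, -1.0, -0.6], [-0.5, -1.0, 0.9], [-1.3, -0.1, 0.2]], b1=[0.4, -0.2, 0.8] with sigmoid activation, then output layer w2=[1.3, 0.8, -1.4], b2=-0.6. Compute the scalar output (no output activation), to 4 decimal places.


z1[0] = (0.4)·(1) + (-1.0)·(-3) + (-0.6)·(0) + 0.4 = 3.8
z1[1] = (-0.5)·(1) + (-1.0)·(-3) + (0.9)·(0) - 0.2 = 2.3
z1[2] = (-1.3)·(1) + (-0.1)·(-3) + (0.2)·(0) + 0.8 = -0.2
h = sigmoid(z1) = [0.9781, 0.9089, 0.4502]
output = (1.3)·(0.9781) + (0.8)·(0.9089) + (-1.4)·(0.4502) - 0.6 = 0.7684

0.7684


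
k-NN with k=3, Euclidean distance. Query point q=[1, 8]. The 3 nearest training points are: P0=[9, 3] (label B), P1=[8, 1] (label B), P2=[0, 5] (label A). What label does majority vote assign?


d(q,P0) = 9.434  (label B)
d(q,P1) = 9.8995  (label B)
d(q,P2) = 3.1623  (label A)
Votes: A=1, B=2
Majority → B

B


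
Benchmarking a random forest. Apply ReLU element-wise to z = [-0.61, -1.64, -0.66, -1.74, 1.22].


ReLU(-0.61) = max(0, -0.61) = 0.0
ReLU(-1.64) = max(0, -1.64) = 0.0
ReLU(-0.66) = max(0, -0.66) = 0.0
ReLU(-1.74) = max(0, -1.74) = 0.0
ReLU(1.22) = max(0, 1.22) = 1.22
result = [0.0, 0.0, 0.0, 0.0, 1.22]

[0.0, 0.0, 0.0, 0.0, 1.22]


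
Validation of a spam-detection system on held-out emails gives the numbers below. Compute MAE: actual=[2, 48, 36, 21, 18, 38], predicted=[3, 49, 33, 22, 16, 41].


Absolute errors: |2-3|=1, |48-49|=1, |36-33|=3, |21-22|=1, |18-16|=2, |38-41|=3
Sum = 11
MAE = 11/6 = 11/6

11/6


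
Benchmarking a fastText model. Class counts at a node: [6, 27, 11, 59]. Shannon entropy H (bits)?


Probabilities: [6/103, 27/103, 11/103, 59/103] ≈ [0.0583, 0.2621, 0.1068, 0.5728]
H = -((6/103)·log₂(6/103) + (27/103)·log₂(27/103) + (11/103)·log₂(11/103) + (59/103)·log₂(59/103))
  = 1.5504 bits

1.5504 bits


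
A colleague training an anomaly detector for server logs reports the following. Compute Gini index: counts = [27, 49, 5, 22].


Probabilities: [27/103, 49/103, 5/103, 22/103] ≈ [0.2621, 0.4757, 0.0485, 0.2136]
Σpᵢ² = (729 + 2401 + 25 + 484)/103² = 3639/10609
Gini = 1 - Σpᵢ² = 1 - 3639/10609 = 0.657

0.657


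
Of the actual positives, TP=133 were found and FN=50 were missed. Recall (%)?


Recall = TP/(TP+FN)
= 133/(133+50)
= 133/183 = 72.68%

72.68%


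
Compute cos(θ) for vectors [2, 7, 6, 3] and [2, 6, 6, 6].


A·B = 2·2 + 7·6 + 6·6 + 3·6 = 100
‖A‖ = √98 = 9.8995, ‖B‖ = √112 = 10.583
cos = 100/(√98·√112) = 100/√10976 = 0.9545

0.9545


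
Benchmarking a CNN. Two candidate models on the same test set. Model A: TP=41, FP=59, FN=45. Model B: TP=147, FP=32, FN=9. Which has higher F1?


Model A: P=41/100=0.41, R=41/86=0.4767, F1=2PR/(P+R)=2TP/(2TP+FP+FN)=82/186=0.4409
Model B: P=147/179=0.8212, R=147/156=0.9423, F1=2PR/(P+R)=2TP/(2TP+FP+FN)=294/335=0.8776
0.4409 < 0.8776 → Model B

Model B


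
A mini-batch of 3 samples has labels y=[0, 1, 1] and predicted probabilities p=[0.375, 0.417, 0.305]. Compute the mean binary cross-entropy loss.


L[0] = -ln(1-0.375) = -ln(0.625) = 0.47
L[1] = -ln(0.417) = 0.8747
L[2] = -ln(0.305) = 1.1874
mean = (0.47 + 0.8747 + 1.1874)/3 = 0.844

0.844


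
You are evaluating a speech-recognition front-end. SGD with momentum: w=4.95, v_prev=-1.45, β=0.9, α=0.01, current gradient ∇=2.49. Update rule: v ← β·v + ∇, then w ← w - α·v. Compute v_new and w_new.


v_new = 0.9·-1.45 + 2.49 = -1.305 + 2.49 = 1.185
w_new = 4.95 - 0.01·1.185 = 4.95 - 0.01185 = 4.93815

v_new=1.185, w_new=4.93815


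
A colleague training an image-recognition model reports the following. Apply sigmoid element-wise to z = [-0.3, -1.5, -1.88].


σ(-0.3) = 1/(1+e^0.3) = 0.4256
σ(-1.5) = 1/(1+e^1.5) = 0.1824
σ(-1.88) = 1/(1+e^1.88) = 0.1324
result = [0.4256, 0.1824, 0.1324]

[0.4256, 0.1824, 0.1324]


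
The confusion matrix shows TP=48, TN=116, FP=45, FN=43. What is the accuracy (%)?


Accuracy = (TP+TN)/(TP+TN+FP+FN)
= (48+116)/(252)
= 164/252 = 65.08%

65.08%


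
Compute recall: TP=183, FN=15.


Recall = TP/(TP+FN)
= 183/(183+15)
= 183/198 = 92.42%

92.42%


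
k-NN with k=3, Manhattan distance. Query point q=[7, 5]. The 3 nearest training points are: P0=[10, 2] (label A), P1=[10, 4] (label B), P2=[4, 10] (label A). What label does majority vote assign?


d(q,P0) = 6  (label A)
d(q,P1) = 4  (label B)
d(q,P2) = 8  (label A)
Votes: A=2, B=1
Majority → A

A


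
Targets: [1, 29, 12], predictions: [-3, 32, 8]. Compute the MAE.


Absolute errors: |1+ 3|=4, |29-32|=3, |12-8|=4
Sum = 11
MAE = 11/3 = 11/3

11/3


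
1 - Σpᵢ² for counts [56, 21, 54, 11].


Probabilities: [56/142, 21/142, 54/142, 11/142] ≈ [0.3944, 0.1479, 0.3803, 0.0775]
Σpᵢ² = (3136 + 441 + 2916 + 121)/142² = 6614/20164
Gini = 1 - Σpᵢ² = 1 - 6614/20164 = 0.672

0.672


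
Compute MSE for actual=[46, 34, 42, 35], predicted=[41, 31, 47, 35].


Squared errors: (46-41)²=25, (34-31)²=9, (42-47)²=25, (35-35)²=0
Sum = 59
MSE = 59/4 = 59/4

59/4


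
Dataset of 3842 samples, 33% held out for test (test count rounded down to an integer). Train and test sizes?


Test = ⌊3842·33/100⌋ = 1267
Train = 3842 - 1267 = 2575

Train: 2575, Test: 1267


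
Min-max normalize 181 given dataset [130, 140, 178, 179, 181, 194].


min=130, max=194
(181-130)/(194-130) = 51/64 = 0.7969

0.7969


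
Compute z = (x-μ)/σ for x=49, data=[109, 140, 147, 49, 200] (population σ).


μ = 129, σ = 49.5702
z = (49 - 129)/49.5702 = -1.6139

-1.6139


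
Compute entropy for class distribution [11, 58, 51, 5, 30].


Probabilities: [11/155, 58/155, 51/155, 5/155, 30/155] ≈ [0.071, 0.3742, 0.329, 0.0323, 0.1935]
H = -((11/155)·log₂(11/155) + (58/155)·log₂(58/155) + (51/155)·log₂(51/155) + (5/155)·log₂(5/155) + (30/155)·log₂(30/155))
  = 1.9476 bits

1.9476 bits


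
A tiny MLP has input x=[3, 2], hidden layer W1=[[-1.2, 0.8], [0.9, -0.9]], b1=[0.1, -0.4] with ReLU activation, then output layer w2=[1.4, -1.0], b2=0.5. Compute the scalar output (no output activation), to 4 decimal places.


z1[0] = (-1.2)·(3) + (0.8)·(2) + 0.1 = -1.9
z1[1] = (0.9)·(3) + (-0.9)·(2) - 0.4 = 0.5
h = ReLU(z1) = [0.0, 0.5]
output = (1.4)·(0.0) + (-1.0)·(0.5) + 0.5 = 0.0

0.0


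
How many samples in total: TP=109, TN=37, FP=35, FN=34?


Total = TP + TN + FP + FN
= 109 + 37 + 35 + 34
= 215
(Predicted positive: 144, predicted negative: 71)

215


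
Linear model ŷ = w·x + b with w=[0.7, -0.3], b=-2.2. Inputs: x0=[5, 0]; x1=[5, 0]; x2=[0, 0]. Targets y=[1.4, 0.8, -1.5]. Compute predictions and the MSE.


ŷ0 = (0.7)·(5) + (-0.3)·(0) - 2.2 = 1.3
ŷ1 = (0.7)·(5) + (-0.3)·(0) - 2.2 = 1.3
ŷ2 = (0.7)·(0) + (-0.3)·(0) - 2.2 = -2.2
errors² = [0.01, 0.25, 0.49]
MSE = 0.7500/3 = 0.25

0.25


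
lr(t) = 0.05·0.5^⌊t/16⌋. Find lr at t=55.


n_drops = ⌊55/16⌋ = 3
lr = 0.05·0.5^3 = 0.05·0.125 = 0.00625

0.00625


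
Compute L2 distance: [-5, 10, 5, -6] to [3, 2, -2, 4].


d = √((-5-3)² + (10-2)² + (5+ 2)² + (-6-4)²)
  = √(64 + 64 + 49 + 100)
  = √277 = 16.6433

16.6433


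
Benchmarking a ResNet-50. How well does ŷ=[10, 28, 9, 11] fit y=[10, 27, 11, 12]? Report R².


ȳ = 15
SS_res = Σ(y-ŷ)² = 6
SS_tot = Σ(y-ȳ)² = 194
R² = 1 - SS_res/SS_tot = 1 - 0.0309 = 0.9691

0.9691


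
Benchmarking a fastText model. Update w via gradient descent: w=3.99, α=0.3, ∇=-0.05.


w_new = w - α·∇
= 3.99 - 0.3·-0.05
= 3.99 + 0.015
= 4.005

4.005


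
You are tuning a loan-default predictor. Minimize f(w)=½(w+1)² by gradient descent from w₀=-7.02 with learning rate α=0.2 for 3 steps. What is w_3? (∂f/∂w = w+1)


step 1: grad = -7.02+1 = -6.02; w = -7.02 - 0.2·(-6.02) = -5.816
step 2: grad = -5.816+1 = -4.816; w = -5.816 - 0.2·(-4.816) = -4.8528
step 3: grad = -4.8528+1 = -3.8528; w = -4.8528 - 0.2·(-3.8528) = -4.08224

-4.08224


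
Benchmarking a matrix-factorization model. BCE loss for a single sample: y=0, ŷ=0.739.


BCE = -[y·ln(p) + (1-y)·ln(1-p)]
= -0 - 1·ln(1-0.739)
= -ln(0.261) = 1.3432

1.3432


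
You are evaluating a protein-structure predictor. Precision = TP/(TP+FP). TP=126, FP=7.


Precision = TP/(TP+FP)
= 126/(126+7)
= 126/133 = 94.74%

94.74%


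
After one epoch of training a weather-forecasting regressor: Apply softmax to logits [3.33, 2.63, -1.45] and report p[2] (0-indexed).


Exponentials: e^3.33=27.9383, e^2.63=13.8738, e^-1.45=0.2346
Sum = 42.0467
Softmax = [0.6645, 0.33, 0.0056]
p[2] = 0.2346/42.0467 = 0.0056

0.0056


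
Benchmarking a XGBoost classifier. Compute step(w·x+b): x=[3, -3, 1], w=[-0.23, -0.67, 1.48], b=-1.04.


z = (3)·(-0.23) + (-3)·(-0.67) + (1)·(1.48) - 1.04
  = 1.76
step(z) = 1 (z≥0)

1


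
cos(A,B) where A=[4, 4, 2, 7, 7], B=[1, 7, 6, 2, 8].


A·B = 4·1 + 4·7 + 2·6 + 7·2 + 7·8 = 114
‖A‖ = √134 = 11.5758, ‖B‖ = √154 = 12.4097
cos = 114/(√134·√154) = 114/√20636 = 0.7936

0.7936


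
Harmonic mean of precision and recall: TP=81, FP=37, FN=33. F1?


Precision = 81/118 = 0.6864
Recall = 81/114 = 0.7105
F1 = 2·P·R/(P+R) = 2·TP/(2·TP+FP+FN) = 162/(162+37+33) = 162/232 = 0.6983

0.6983


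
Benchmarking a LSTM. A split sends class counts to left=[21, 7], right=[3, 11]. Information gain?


Parent = [24, 18], H_parent = 0.9852
H_left = 0.8113 (n=28), H_right = 0.7496 (n=14)
H_children = (28/42)·0.8113 + (14/42)·0.7496 = 0.7907
IG = 0.9852 - 0.7907 = 0.1945

0.1945


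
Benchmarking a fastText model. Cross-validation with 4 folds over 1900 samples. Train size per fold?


Fold size = 1900/4 = 475
Training per fold = 1900 - 475 = 1425

1425


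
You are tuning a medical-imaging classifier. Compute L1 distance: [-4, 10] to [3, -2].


d = |-4-3| + |10+ 2|
  = 7 + 12
  = 19

19


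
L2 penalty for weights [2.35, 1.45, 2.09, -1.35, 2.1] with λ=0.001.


‖w‖₂² = (2.35)² + (1.45)² + (2.09)² + (-1.35)² + (2.1)²
     = 5.5225 + 2.1025 + 4.3681 + 1.8225 + 4.41
     = 18.2256
λ·‖w‖₂² = 0.001·18.2256 = 0.018226

0.018226


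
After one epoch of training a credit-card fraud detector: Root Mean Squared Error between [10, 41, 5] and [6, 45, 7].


MSE = 36/3 = 12
RMSE = √(36/3) = 3.4641

3.4641


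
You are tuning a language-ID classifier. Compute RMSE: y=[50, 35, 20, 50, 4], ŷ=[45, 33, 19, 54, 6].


MSE = 50/5 = 10
RMSE = √(50/5) = 3.1623

3.1623


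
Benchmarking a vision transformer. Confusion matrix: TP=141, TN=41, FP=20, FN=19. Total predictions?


Total = TP + TN + FP + FN
= 141 + 41 + 20 + 19
= 221
(Predicted positive: 161, predicted negative: 60)

221


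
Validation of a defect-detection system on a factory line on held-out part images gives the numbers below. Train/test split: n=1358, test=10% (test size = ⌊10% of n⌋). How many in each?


Test = ⌊1358·10/100⌋ = 135
Train = 1358 - 135 = 1223

Train: 1223, Test: 135


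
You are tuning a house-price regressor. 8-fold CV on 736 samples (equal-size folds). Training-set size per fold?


Fold size = 736/8 = 92
Training per fold = 736 - 92 = 644

644


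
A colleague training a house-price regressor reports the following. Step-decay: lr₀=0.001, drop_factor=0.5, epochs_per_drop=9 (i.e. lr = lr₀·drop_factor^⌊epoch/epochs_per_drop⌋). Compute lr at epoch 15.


n_drops = ⌊15/9⌋ = 1
lr = 0.001·0.5^1 = 0.001·0.5 = 0.0005

0.0005


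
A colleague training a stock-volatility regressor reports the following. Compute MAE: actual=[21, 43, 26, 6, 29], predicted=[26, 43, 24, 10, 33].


Absolute errors: |21-26|=5, |43-43|=0, |26-24|=2, |6-10|=4, |29-33|=4
Sum = 15
MAE = 15/5 = 3

3


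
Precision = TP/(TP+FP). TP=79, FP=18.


Precision = TP/(TP+FP)
= 79/(79+18)
= 79/97 = 81.44%

81.44%


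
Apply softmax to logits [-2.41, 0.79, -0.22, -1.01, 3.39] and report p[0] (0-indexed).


Exponentials: e^-2.41=0.0898, e^0.79=2.2034, e^-0.22=0.8025, e^-1.01=0.3642, e^3.39=29.666
Sum = 33.1259
Softmax = [0.0027, 0.0665, 0.0242, 0.011, 0.8956]
p[0] = 0.0898/33.1259 = 0.0027

0.0027


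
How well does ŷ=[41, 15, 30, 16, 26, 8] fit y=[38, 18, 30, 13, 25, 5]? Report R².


ȳ = 21.5
SS_res = Σ(y-ŷ)² = 37
SS_tot = Σ(y-ȳ)² = 713.5
R² = 1 - SS_res/SS_tot = 1 - 0.0519 = 0.9481

0.9481


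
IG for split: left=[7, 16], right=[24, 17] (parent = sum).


Parent = [31, 33], H_parent = 0.9993
H_left = 0.8865 (n=23), H_right = 0.9789 (n=41)
H_children = (23/64)·0.8865 + (41/64)·0.9789 = 0.9457
IG = 0.9993 - 0.9457 = 0.0536

0.0536


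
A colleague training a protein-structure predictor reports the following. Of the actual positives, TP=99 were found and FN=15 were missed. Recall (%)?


Recall = TP/(TP+FN)
= 99/(99+15)
= 99/114 = 86.84%

86.84%


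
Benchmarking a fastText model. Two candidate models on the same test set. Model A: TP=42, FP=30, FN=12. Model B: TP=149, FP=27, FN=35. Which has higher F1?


Model A: P=42/72=0.5833, R=42/54=0.7778, F1=2PR/(P+R)=2TP/(2TP+FP+FN)=84/126=0.6667
Model B: P=149/176=0.8466, R=149/184=0.8098, F1=2PR/(P+R)=2TP/(2TP+FP+FN)=298/360=0.8278
0.6667 < 0.8278 → Model B

Model B


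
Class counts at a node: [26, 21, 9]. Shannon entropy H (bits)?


Probabilities: [26/56, 21/56, 9/56] ≈ [0.4643, 0.375, 0.1607]
H = -((26/56)·log₂(26/56) + (21/56)·log₂(21/56) + (9/56)·log₂(9/56))
  = 1.4684 bits

1.4684 bits


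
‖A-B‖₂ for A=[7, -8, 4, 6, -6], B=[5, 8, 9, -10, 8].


d = √((7-5)² + (-8-8)² + (4-9)² + (6+ 10)² + (-6-8)²)
  = √(4 + 256 + 25 + 256 + 196)
  = √737 = 27.1477

27.1477


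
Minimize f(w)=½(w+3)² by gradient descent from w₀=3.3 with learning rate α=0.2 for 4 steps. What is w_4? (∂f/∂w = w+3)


step 1: grad = 3.3+3 = 6.3; w = 3.3 - 0.2·(6.3) = 2.04
step 2: grad = 2.04+3 = 5.04; w = 2.04 - 0.2·(5.04) = 1.032
step 3: grad = 1.032+3 = 4.032; w = 1.032 - 0.2·(4.032) = 0.2256
step 4: grad = 0.2256+3 = 3.2256; w = 0.2256 - 0.2·(3.2256) = -0.41952

-0.41952


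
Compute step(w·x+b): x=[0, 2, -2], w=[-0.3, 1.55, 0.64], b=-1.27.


z = (0)·(-0.3) + (2)·(1.55) + (-2)·(0.64) - 1.27
  = 0.55
step(z) = 1 (z≥0)

1


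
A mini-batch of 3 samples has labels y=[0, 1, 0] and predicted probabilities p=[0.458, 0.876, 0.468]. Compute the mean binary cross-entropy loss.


L[0] = -ln(1-0.458) = -ln(0.542) = 0.6125
L[1] = -ln(0.876) = 0.1324
L[2] = -ln(1-0.468) = -ln(0.532) = 0.6311
mean = (0.6125 + 0.1324 + 0.6311)/3 = 0.4587

0.4587


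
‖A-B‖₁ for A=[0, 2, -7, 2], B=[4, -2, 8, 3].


d = |0-4| + |2+ 2| + |-7-8| + |2-3|
  = 4 + 4 + 15 + 1
  = 24

24


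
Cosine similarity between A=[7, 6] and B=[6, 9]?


A·B = 7·6 + 6·9 = 96
‖A‖ = √85 = 9.2195, ‖B‖ = √117 = 10.8167
cos = 96/(√85·√117) = 96/√9945 = 0.9627

0.9627


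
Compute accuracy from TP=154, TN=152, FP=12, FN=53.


Accuracy = (TP+TN)/(TP+TN+FP+FN)
= (154+152)/(371)
= 306/371 = 82.48%

82.48%


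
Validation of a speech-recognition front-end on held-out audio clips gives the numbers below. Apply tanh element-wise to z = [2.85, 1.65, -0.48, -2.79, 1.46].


tanh(2.85) = 0.9933
tanh(1.65) = 0.9289
tanh(-0.48) = -0.4462
tanh(-2.79) = -0.9925
tanh(1.46) = 0.8977
result = [0.9933, 0.9289, -0.4462, -0.9925, 0.8977]

[0.9933, 0.9289, -0.4462, -0.9925, 0.8977]


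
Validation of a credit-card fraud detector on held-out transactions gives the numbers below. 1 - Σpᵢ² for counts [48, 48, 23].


Probabilities: [48/119, 48/119, 23/119] ≈ [0.4034, 0.4034, 0.1933]
Σpᵢ² = (2304 + 2304 + 529)/119² = 5137/14161
Gini = 1 - Σpᵢ² = 1 - 5137/14161 = 0.6372

0.6372


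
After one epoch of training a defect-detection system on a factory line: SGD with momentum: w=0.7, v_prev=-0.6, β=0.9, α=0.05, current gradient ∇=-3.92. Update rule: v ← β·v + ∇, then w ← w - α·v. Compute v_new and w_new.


v_new = 0.9·-0.6 - 3.92 = -0.54 - 3.92 = -4.46
w_new = 0.7 - 0.05·-4.46 = 0.7 + 0.223 = 0.923

v_new=-4.46, w_new=0.923


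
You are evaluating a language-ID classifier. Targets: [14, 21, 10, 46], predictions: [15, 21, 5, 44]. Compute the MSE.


Squared errors: (14-15)²=1, (21-21)²=0, (10-5)²=25, (46-44)²=4
Sum = 30
MSE = 30/4 = 15/2

15/2


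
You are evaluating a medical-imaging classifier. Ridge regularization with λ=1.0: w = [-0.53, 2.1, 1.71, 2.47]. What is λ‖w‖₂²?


‖w‖₂² = (-0.53)² + (2.1)² + (1.71)² + (2.47)²
     = 0.2809 + 4.41 + 2.9241 + 6.1009
     = 13.7159
λ·‖w‖₂² = 1.0·13.7159 = 13.7159

13.7159


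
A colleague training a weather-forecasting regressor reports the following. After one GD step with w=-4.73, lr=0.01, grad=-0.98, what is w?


w_new = w - α·∇
= -4.73 - 0.01·-0.98
= -4.73 + 0.0098
= -4.7202

-4.7202


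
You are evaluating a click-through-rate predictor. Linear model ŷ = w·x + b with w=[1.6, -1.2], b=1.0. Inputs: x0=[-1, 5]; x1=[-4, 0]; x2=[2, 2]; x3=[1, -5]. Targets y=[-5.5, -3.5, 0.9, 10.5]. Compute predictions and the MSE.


ŷ0 = (1.6)·(-1) + (-1.2)·(5) + 1.0 = -6.6
ŷ1 = (1.6)·(-4) + (-1.2)·(0) + 1.0 = -5.4
ŷ2 = (1.6)·(2) + (-1.2)·(2) + 1.0 = 1.8
ŷ3 = (1.6)·(1) + (-1.2)·(-5) + 1.0 = 8.6
errors² = [1.21, 3.61, 0.81, 3.61]
MSE = 9.2400/4 = 2.31

2.31


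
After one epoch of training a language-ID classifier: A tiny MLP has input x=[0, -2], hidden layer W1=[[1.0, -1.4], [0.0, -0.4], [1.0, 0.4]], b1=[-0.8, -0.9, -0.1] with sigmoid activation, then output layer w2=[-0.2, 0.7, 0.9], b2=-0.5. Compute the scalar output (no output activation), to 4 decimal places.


z1[0] = (1.0)·(0) + (-1.4)·(-2) - 0.8 = 2.0
z1[1] = (0.0)·(0) + (-0.4)·(-2) - 0.9 = -0.1
z1[2] = (1.0)·(0) + (0.4)·(-2) - 0.1 = -0.9
h = sigmoid(z1) = [0.8808, 0.475, 0.2891]
output = (-0.2)·(0.8808) + (0.7)·(0.475) + (0.9)·(0.2891) - 0.5 = -0.0835

-0.0835


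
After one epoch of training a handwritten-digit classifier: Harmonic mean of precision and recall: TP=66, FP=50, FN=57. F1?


Precision = 66/116 = 0.569
Recall = 66/123 = 0.5366
F1 = 2·P·R/(P+R) = 2·TP/(2·TP+FP+FN) = 132/(132+50+57) = 132/239 = 0.5523

0.5523


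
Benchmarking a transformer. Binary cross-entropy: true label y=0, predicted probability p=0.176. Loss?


BCE = -[y·ln(p) + (1-y)·ln(1-p)]
= -0 - 1·ln(1-0.176)
= -ln(0.824) = 0.1936

0.1936


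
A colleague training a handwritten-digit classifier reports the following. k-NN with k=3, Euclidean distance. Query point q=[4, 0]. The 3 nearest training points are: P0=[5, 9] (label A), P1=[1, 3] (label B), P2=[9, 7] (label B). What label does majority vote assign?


d(q,P0) = 9.0554  (label A)
d(q,P1) = 4.2426  (label B)
d(q,P2) = 8.6023  (label B)
Votes: A=1, B=2
Majority → B

B


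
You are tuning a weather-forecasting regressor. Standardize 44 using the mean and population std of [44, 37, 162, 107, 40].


μ = 78, σ = 49.3518
z = (44 - 78)/49.3518 = -0.6889

-0.6889


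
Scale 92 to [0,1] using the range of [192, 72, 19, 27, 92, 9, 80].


min=9, max=192
(92-9)/(192-9) = 83/183 = 0.4536

0.4536


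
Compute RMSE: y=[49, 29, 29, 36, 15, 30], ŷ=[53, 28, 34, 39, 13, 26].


MSE = 71/6 = 11.8333
RMSE = √(71/6) = 3.44

3.44


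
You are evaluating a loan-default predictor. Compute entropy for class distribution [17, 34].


Probabilities: [17/51, 34/51] ≈ [0.3333, 0.6667]
H = -((17/51)·log₂(17/51) + (34/51)·log₂(34/51))
  = 0.9183 bits

0.9183 bits


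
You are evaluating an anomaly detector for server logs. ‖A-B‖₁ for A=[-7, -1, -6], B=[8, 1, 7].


d = |-7-8| + |-1-1| + |-6-7|
  = 15 + 2 + 13
  = 30

30


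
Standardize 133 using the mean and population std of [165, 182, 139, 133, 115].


μ = 146.8, σ = 23.8025
z = (133 - 146.8)/23.8025 = -0.5798

-0.5798


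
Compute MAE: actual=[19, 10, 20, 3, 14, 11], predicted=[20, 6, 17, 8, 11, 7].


Absolute errors: |19-20|=1, |10-6|=4, |20-17|=3, |3-8|=5, |14-11|=3, |11-7|=4
Sum = 20
MAE = 20/6 = 10/3

10/3


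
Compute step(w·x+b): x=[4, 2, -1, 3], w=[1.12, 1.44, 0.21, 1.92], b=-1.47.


z = (4)·(1.12) + (2)·(1.44) + (-1)·(0.21) + (3)·(1.92) - 1.47
  = 11.44
step(z) = 1 (z≥0)

1


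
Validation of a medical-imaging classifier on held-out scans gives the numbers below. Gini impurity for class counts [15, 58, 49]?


Probabilities: [15/122, 58/122, 49/122] ≈ [0.123, 0.4754, 0.4016]
Σpᵢ² = (225 + 3364 + 2401)/122² = 5990/14884
Gini = 1 - Σpᵢ² = 1 - 5990/14884 = 0.5976

0.5976


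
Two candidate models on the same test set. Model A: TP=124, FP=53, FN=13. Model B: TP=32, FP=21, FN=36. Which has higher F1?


Model A: P=124/177=0.7006, R=124/137=0.9051, F1=2PR/(P+R)=2TP/(2TP+FP+FN)=248/314=0.7898
Model B: P=32/53=0.6038, R=32/68=0.4706, F1=2PR/(P+R)=2TP/(2TP+FP+FN)=64/121=0.5289
0.7898 > 0.5289 → Model A

Model A


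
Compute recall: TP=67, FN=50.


Recall = TP/(TP+FN)
= 67/(67+50)
= 67/117 = 57.26%

57.26%


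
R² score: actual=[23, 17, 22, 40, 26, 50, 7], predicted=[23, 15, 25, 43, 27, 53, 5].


ȳ = 26.4286
SS_res = Σ(y-ŷ)² = 36
SS_tot = Σ(y-ȳ)² = 1237.71
R² = 1 - SS_res/SS_tot = 1 - 0.0291 = 0.9709

0.9709


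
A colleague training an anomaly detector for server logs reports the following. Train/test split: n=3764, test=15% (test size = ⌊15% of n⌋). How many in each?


Test = ⌊3764·15/100⌋ = 564
Train = 3764 - 564 = 3200

Train: 3200, Test: 564


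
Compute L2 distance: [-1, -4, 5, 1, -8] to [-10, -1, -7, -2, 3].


d = √((-1+ 10)² + (-4+ 1)² + (5+ 7)² + (1+ 2)² + (-8-3)²)
  = √(81 + 9 + 144 + 9 + 121)
  = √364 = 19.0788

19.0788


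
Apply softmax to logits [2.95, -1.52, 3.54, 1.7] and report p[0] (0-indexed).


Exponentials: e^2.95=19.106, e^-1.52=0.2187, e^3.54=34.4669, e^1.7=5.4739
Sum = 59.2655
Softmax = [0.3224, 0.0037, 0.5816, 0.0924]
p[0] = 19.106/59.2655 = 0.3224

0.3224


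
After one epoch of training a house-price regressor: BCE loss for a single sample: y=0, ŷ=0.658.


BCE = -[y·ln(p) + (1-y)·ln(1-p)]
= -0 - 1·ln(1-0.658)
= -ln(0.342) = 1.0729

1.0729


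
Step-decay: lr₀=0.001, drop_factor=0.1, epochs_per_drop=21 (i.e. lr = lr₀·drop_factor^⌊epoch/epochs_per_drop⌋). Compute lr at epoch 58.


n_drops = ⌊58/21⌋ = 2
lr = 0.001·0.1^2 = 0.001·0.01 = 0.00001

0.00001


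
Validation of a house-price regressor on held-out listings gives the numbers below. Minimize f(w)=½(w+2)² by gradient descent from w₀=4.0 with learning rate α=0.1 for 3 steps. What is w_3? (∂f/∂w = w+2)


step 1: grad = 4+2 = 6; w = 4 - 0.1·(6) = 3.4
step 2: grad = 3.4+2 = 5.4; w = 3.4 - 0.1·(5.4) = 2.86
step 3: grad = 2.86+2 = 4.86; w = 2.86 - 0.1·(4.86) = 2.374

2.374


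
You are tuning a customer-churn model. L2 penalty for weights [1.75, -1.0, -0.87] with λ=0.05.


‖w‖₂² = (1.75)² + (-1.0)² + (-0.87)²
     = 3.0625 + 1 + 0.7569
     = 4.8194
λ·‖w‖₂² = 0.05·4.8194 = 0.24097

0.24097


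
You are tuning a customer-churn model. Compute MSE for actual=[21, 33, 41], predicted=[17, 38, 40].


Squared errors: (21-17)²=16, (33-38)²=25, (41-40)²=1
Sum = 42
MSE = 42/3 = 14

14


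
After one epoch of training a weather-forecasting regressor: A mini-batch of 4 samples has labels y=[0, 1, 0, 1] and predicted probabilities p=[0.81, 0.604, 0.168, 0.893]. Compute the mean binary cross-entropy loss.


L[0] = -ln(1-0.81) = -ln(0.19) = 1.6607
L[1] = -ln(0.604) = 0.5042
L[2] = -ln(1-0.168) = -ln(0.832) = 0.1839
L[3] = -ln(0.893) = 0.1132
mean = (1.6607 + 0.5042 + 0.1839 + 0.1132)/4 = 0.6155

0.6155


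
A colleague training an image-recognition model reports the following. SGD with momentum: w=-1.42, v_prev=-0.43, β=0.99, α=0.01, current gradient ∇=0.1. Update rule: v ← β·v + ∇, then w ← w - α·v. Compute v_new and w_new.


v_new = 0.99·-0.43 + 0.1 = -0.4257 + 0.1 = -0.3257
w_new = -1.42 - 0.01·-0.3257 = -1.42 + 0.003257 = -1.416743

v_new=-0.3257, w_new=-1.416743


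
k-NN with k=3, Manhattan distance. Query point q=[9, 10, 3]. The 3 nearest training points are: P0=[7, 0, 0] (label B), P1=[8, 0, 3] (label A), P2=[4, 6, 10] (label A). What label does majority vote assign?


d(q,P0) = 15  (label B)
d(q,P1) = 11  (label A)
d(q,P2) = 16  (label A)
Votes: A=2, B=1
Majority → A

A


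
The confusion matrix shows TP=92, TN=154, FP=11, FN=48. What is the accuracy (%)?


Accuracy = (TP+TN)/(TP+TN+FP+FN)
= (92+154)/(305)
= 246/305 = 80.66%

80.66%


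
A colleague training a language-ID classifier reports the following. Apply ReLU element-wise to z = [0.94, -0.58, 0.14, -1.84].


ReLU(0.94) = max(0, 0.94) = 0.94
ReLU(-0.58) = max(0, -0.58) = 0.0
ReLU(0.14) = max(0, 0.14) = 0.14
ReLU(-1.84) = max(0, -1.84) = 0.0
result = [0.94, 0.0, 0.14, 0.0]

[0.94, 0.0, 0.14, 0.0]


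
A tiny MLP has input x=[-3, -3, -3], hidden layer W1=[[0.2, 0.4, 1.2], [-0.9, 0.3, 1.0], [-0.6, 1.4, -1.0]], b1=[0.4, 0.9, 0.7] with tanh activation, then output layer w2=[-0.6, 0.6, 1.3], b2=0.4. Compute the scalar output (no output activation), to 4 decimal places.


z1[0] = (0.2)·(-3) + (0.4)·(-3) + (1.2)·(-3) + 0.4 = -5.0
z1[1] = (-0.9)·(-3) + (0.3)·(-3) + (1.0)·(-3) + 0.9 = -0.3
z1[2] = (-0.6)·(-3) + (1.4)·(-3) + (-1.0)·(-3) + 0.7 = 1.3
h = tanh(z1) = [-0.9999, -0.2913, 0.8617]
output = (-0.6)·(-0.9999) + (0.6)·(-0.2913) + (1.3)·(0.8617) + 0.4 = 1.9454

1.9454


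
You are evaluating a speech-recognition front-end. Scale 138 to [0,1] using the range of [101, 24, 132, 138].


min=24, max=138
(138-24)/(138-24) = 114/114 = 1.0

1.0


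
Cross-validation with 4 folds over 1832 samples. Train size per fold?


Fold size = 1832/4 = 458
Training per fold = 1832 - 458 = 1374

1374


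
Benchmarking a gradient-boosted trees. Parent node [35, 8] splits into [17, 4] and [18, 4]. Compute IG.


Parent = [35, 8], H_parent = 0.6931
H_left = 0.7025 (n=21), H_right = 0.684 (n=22)
H_children = (21/43)·0.7025 + (22/43)·0.684 = 0.693
IG = 0.6931 - 0.693 = 0.0001

0.0001


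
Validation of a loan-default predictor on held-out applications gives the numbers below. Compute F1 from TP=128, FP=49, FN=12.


Precision = 128/177 = 0.7232
Recall = 128/140 = 0.9143
F1 = 2·P·R/(P+R) = 2·TP/(2·TP+FP+FN) = 256/(256+49+12) = 256/317 = 0.8076

0.8076


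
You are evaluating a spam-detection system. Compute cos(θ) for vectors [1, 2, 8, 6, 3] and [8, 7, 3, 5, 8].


A·B = 1·8 + 2·7 + 8·3 + 6·5 + 3·8 = 100
‖A‖ = √114 = 10.6771, ‖B‖ = √211 = 14.5258
cos = 100/(√114·√211) = 100/√24054 = 0.6448

0.6448


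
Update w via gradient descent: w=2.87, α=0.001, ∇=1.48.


w_new = w - α·∇
= 2.87 - 0.001·1.48
= 2.87 - 0.00148
= 2.86852

2.86852


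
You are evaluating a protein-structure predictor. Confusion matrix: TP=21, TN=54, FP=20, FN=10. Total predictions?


Total = TP + TN + FP + FN
= 21 + 54 + 20 + 10
= 105
(Predicted positive: 41, predicted negative: 64)

105


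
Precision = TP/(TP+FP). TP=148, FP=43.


Precision = TP/(TP+FP)
= 148/(148+43)
= 148/191 = 77.49%

77.49%


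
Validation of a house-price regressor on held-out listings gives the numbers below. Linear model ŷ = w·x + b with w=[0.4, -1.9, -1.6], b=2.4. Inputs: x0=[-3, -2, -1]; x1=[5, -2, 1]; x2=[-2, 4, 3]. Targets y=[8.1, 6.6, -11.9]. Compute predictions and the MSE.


ŷ0 = (0.4)·(-3) + (-1.9)·(-2) + (-1.6)·(-1) + 2.4 = 6.6
ŷ1 = (0.4)·(5) + (-1.9)·(-2) + (-1.6)·(1) + 2.4 = 6.6
ŷ2 = (0.4)·(-2) + (-1.9)·(4) + (-1.6)·(3) + 2.4 = -10.8
errors² = [2.25, 0.0, 1.21]
MSE = 3.4600/3 = 1.1533

1.1533


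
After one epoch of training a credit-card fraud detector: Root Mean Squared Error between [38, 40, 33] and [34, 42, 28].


MSE = 45/3 = 15
RMSE = √(45/3) = 3.873

3.873


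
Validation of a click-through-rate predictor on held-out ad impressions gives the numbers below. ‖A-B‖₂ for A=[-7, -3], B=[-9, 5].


d = √((-7+ 9)² + (-3-5)²)
  = √(4 + 64)
  = √68 = 8.2462

8.2462


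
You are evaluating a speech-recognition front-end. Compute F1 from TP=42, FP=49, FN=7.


Precision = 42/91 = 0.4615
Recall = 42/49 = 0.8571
F1 = 2·P·R/(P+R) = 2·TP/(2·TP+FP+FN) = 84/(84+49+7) = 84/140 = 0.6

0.6


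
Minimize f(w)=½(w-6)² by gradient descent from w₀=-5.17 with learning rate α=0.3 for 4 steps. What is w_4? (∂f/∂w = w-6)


step 1: grad = -5.17-6 = -11.17; w = -5.17 - 0.3·(-11.17) = -1.819
step 2: grad = -1.819-6 = -7.819; w = -1.819 - 0.3·(-7.819) = 0.5267
step 3: grad = 0.5267-6 = -5.4733; w = 0.5267 - 0.3·(-5.4733) = 2.16869
step 4: grad = 2.16869-6 = -3.83131; w = 2.16869 - 0.3·(-3.83131) = 3.318083

3.318083


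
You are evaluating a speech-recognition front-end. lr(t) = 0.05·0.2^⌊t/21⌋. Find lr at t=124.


n_drops = ⌊124/21⌋ = 5
lr = 0.05·0.2^5 = 0.05·0.00032 = 0.000016

0.000016


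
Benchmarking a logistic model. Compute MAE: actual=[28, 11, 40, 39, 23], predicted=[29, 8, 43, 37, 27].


Absolute errors: |28-29|=1, |11-8|=3, |40-43|=3, |39-37|=2, |23-27|=4
Sum = 13
MAE = 13/5 = 13/5

13/5


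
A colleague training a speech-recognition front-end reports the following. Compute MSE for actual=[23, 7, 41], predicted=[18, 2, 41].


Squared errors: (23-18)²=25, (7-2)²=25, (41-41)²=0
Sum = 50
MSE = 50/3 = 50/3

50/3


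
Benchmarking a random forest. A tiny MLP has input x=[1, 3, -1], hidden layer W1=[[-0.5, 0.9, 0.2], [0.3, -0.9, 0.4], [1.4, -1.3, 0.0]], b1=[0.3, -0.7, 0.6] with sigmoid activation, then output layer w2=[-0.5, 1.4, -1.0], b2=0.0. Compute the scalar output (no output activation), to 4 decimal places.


z1[0] = (-0.5)·(1) + (0.9)·(3) + (0.2)·(-1) + 0.3 = 2.3
z1[1] = (0.3)·(1) + (-0.9)·(3) + (0.4)·(-1) - 0.7 = -3.5
z1[2] = (1.4)·(1) + (-1.3)·(3) + (0.0)·(-1) + 0.6 = -1.9
h = sigmoid(z1) = [0.9089, 0.0293, 0.1301]
output = (-0.5)·(0.9089) + (1.4)·(0.0293) + (-1.0)·(0.1301) + 0.0 = -0.5435

-0.5435


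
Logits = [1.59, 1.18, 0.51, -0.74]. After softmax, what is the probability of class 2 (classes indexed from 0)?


Exponentials: e^1.59=4.9037, e^1.18=3.2544, e^0.51=1.6653, e^-0.74=0.4771
Sum = 10.3005
Softmax = [0.4761, 0.3159, 0.1617, 0.0463]
p[2] = 1.6653/10.3005 = 0.1617

0.1617


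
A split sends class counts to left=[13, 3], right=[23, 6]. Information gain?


Parent = [36, 9], H_parent = 0.7219
H_left = 0.6962 (n=16), H_right = 0.7355 (n=29)
H_children = (16/45)·0.6962 + (29/45)·0.7355 = 0.7215
IG = 0.7219 - 0.7215 = 0.0004

0.0004


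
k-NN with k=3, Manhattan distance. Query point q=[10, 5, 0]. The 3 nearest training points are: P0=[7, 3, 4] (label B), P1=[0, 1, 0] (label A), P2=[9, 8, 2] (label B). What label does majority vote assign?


d(q,P0) = 9  (label B)
d(q,P1) = 14  (label A)
d(q,P2) = 6  (label B)
Votes: A=1, B=2
Majority → B

B


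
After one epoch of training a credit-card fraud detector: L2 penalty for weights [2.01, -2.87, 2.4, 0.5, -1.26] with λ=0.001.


‖w‖₂² = (2.01)² + (-2.87)² + (2.4)² + (0.5)² + (-1.26)²
     = 4.0401 + 8.2369 + 5.76 + 0.25 + 1.5876
     = 19.8746
λ·‖w‖₂² = 0.001·19.8746 = 0.019875

0.019875


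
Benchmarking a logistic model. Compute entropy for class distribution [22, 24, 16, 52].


Probabilities: [22/114, 24/114, 16/114, 52/114] ≈ [0.193, 0.2105, 0.1404, 0.4561]
H = -((22/114)·log₂(22/114) + (24/114)·log₂(24/114) + (16/114)·log₂(16/114) + (52/114)·log₂(52/114))
  = 1.8454 bits

1.8454 bits


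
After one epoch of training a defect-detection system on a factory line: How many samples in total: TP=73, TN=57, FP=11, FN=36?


Total = TP + TN + FP + FN
= 73 + 57 + 11 + 36
= 177
(Predicted positive: 84, predicted negative: 93)

177


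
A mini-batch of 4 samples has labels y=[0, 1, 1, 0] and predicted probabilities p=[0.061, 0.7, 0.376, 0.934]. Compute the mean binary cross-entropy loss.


L[0] = -ln(1-0.061) = -ln(0.939) = 0.0629
L[1] = -ln(0.7) = 0.3567
L[2] = -ln(0.376) = 0.9782
L[3] = -ln(1-0.934) = -ln(0.066) = 2.7181
mean = (0.0629 + 0.3567 + 0.9782 + 2.7181)/4 = 1.029

1.029


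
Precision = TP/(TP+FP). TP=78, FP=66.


Precision = TP/(TP+FP)
= 78/(78+66)
= 78/144 = 54.17%

54.17%


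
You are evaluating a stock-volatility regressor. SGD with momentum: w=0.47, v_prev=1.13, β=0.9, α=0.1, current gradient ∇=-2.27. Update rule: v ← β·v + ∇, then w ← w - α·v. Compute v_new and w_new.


v_new = 0.9·1.13 - 2.27 = 1.017 - 2.27 = -1.253
w_new = 0.47 - 0.1·-1.253 = 0.47 + 0.1253 = 0.5953

v_new=-1.253, w_new=0.5953


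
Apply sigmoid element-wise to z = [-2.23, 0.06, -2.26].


σ(-2.23) = 1/(1+e^2.23) = 0.0971
σ(0.06) = 1/(1+e^-0.06) = 0.515
σ(-2.26) = 1/(1+e^2.26) = 0.0945
result = [0.0971, 0.515, 0.0945]

[0.0971, 0.515, 0.0945]


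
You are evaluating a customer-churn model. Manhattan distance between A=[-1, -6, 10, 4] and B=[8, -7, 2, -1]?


d = |-1-8| + |-6+ 7| + |10-2| + |4+ 1|
  = 9 + 1 + 8 + 5
  = 23

23


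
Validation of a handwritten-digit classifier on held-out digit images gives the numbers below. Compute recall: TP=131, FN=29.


Recall = TP/(TP+FN)
= 131/(131+29)
= 131/160 = 81.88%

81.88%


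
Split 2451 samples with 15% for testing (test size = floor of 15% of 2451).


Test = ⌊2451·15/100⌋ = 367
Train = 2451 - 367 = 2084

Train: 2084, Test: 367


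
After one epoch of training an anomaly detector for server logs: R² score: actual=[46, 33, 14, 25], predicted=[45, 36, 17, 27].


ȳ = 29.5
SS_res = Σ(y-ŷ)² = 23
SS_tot = Σ(y-ȳ)² = 545
R² = 1 - SS_res/SS_tot = 1 - 0.0422 = 0.9578

0.9578


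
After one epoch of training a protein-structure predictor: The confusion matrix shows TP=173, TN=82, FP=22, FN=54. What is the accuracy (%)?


Accuracy = (TP+TN)/(TP+TN+FP+FN)
= (173+82)/(331)
= 255/331 = 77.04%

77.04%


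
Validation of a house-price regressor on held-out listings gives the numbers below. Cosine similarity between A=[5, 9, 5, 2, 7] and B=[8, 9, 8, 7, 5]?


A·B = 5·8 + 9·9 + 5·8 + 2·7 + 7·5 = 210
‖A‖ = √184 = 13.5647, ‖B‖ = √283 = 16.8226
cos = 210/(√184·√283) = 210/√52072 = 0.9203

0.9203


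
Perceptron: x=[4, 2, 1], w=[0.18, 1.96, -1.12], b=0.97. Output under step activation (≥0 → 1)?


z = (4)·(0.18) + (2)·(1.96) + (1)·(-1.12) + 0.97
  = 4.49
step(z) = 1 (z≥0)

1


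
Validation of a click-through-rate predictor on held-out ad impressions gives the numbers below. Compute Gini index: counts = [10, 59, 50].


Probabilities: [10/119, 59/119, 50/119] ≈ [0.084, 0.4958, 0.4202]
Σpᵢ² = (100 + 3481 + 2500)/119² = 6081/14161
Gini = 1 - Σpᵢ² = 1 - 6081/14161 = 0.5706

0.5706


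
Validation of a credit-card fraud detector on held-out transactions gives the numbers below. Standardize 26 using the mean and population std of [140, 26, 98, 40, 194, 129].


μ = 104.5, σ = 58.0739
z = (26 - 104.5)/58.0739 = -1.3517

-1.3517


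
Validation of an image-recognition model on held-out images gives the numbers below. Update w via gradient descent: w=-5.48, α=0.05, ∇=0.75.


w_new = w - α·∇
= -5.48 - 0.05·0.75
= -5.48 - 0.0375
= -5.5175

-5.5175


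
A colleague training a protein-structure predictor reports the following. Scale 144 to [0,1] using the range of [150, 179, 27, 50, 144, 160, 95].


min=27, max=179
(144-27)/(179-27) = 117/152 = 0.7697

0.7697


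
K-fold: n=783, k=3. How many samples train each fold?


Fold size = 783/3 = 261
Training per fold = 783 - 261 = 522

522


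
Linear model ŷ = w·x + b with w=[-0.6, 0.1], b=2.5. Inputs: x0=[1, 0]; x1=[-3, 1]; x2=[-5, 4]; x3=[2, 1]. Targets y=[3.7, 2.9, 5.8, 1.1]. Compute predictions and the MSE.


ŷ0 = (-0.6)·(1) + (0.1)·(0) + 2.5 = 1.9
ŷ1 = (-0.6)·(-3) + (0.1)·(1) + 2.5 = 4.4
ŷ2 = (-0.6)·(-5) + (0.1)·(4) + 2.5 = 5.9
ŷ3 = (-0.6)·(2) + (0.1)·(1) + 2.5 = 1.4
errors² = [3.24, 2.25, 0.01, 0.09]
MSE = 5.5900/4 = 1.3975

1.3975


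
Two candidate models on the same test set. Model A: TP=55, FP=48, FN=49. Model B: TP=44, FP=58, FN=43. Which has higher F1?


Model A: P=55/103=0.534, R=55/104=0.5288, F1=2PR/(P+R)=2TP/(2TP+FP+FN)=110/207=0.5314
Model B: P=44/102=0.4314, R=44/87=0.5057, F1=2PR/(P+R)=2TP/(2TP+FP+FN)=88/189=0.4656
0.5314 > 0.4656 → Model A

Model A


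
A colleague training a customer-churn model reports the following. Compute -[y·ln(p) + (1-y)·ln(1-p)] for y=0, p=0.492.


BCE = -[y·ln(p) + (1-y)·ln(1-p)]
= -0 - 1·ln(1-0.492)
= -ln(0.508) = 0.6773

0.6773


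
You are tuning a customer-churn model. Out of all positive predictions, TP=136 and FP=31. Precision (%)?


Precision = TP/(TP+FP)
= 136/(136+31)
= 136/167 = 81.44%

81.44%


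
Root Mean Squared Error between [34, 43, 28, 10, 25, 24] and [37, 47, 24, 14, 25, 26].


MSE = 61/6 = 10.1667
RMSE = √(61/6) = 3.1885

3.1885


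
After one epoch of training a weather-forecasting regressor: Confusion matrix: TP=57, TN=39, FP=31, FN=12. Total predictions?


Total = TP + TN + FP + FN
= 57 + 39 + 31 + 12
= 139
(Predicted positive: 88, predicted negative: 51)

139


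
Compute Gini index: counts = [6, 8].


Probabilities: [6/14, 8/14] ≈ [0.4286, 0.5714]
Σpᵢ² = (36 + 64)/14² = 100/196
Gini = 1 - Σpᵢ² = 1 - 100/196 = 0.4898

0.4898


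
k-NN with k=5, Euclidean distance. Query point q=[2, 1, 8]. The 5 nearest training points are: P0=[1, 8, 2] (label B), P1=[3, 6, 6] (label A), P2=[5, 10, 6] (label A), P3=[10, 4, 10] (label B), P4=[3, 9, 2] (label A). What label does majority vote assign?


d(q,P0) = 9.2736  (label B)
d(q,P1) = 5.4772  (label A)
d(q,P2) = 9.6954  (label A)
d(q,P3) = 8.775  (label B)
d(q,P4) = 10.0499  (label A)
Votes: A=3, B=2
Majority → A

A


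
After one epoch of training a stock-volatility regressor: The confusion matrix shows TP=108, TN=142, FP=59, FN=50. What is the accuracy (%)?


Accuracy = (TP+TN)/(TP+TN+FP+FN)
= (108+142)/(359)
= 250/359 = 69.64%

69.64%
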